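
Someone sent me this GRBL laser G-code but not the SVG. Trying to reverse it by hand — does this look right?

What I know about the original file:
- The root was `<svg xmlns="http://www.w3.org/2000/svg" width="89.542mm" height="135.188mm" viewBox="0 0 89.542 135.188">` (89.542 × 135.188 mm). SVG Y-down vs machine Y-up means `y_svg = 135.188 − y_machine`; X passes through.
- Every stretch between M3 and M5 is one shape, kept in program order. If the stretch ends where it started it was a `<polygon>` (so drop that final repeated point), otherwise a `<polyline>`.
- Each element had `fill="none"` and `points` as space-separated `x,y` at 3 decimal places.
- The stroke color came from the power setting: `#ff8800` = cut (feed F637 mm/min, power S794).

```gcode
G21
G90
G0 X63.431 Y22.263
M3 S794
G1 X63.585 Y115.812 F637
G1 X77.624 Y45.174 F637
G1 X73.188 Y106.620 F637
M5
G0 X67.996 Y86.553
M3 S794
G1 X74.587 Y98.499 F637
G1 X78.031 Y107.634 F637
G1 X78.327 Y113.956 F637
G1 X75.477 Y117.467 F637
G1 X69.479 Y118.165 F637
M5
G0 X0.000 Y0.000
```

Machine Y-up, SVG Y-down with viewBox height 135.188, so y_svg = 135.188 − y_machine; X carries over. Every run uses S794, so all elements get stroke `#ff8800` (cut).

Run 1: The run is open, so emit a `<polyline>` with points (Y-flipped): 63.431,112.925 63.585,19.376 77.624,90.014 73.188,28.568.

Run 2: The run is open, so emit a `<polyline>` with points (Y-flipped): 67.996,48.635 74.587,36.689 78.031,27.554 78.327,21.232 75.477,17.721 69.479,17.023.

<svg xmlns="http://www.w3.org/2000/svg" width="89.542mm" height="135.188mm" viewBox="0 0 89.542 135.188">
  <polyline points="63.431,112.925 63.585,19.376 77.624,90.014 73.188,28.568" fill="none" stroke="#ff8800"/>
  <polyline points="67.996,48.635 74.587,36.689 78.031,27.554 78.327,21.232 75.477,17.721 69.479,17.023" fill="none" stroke="#ff8800"/>
</svg>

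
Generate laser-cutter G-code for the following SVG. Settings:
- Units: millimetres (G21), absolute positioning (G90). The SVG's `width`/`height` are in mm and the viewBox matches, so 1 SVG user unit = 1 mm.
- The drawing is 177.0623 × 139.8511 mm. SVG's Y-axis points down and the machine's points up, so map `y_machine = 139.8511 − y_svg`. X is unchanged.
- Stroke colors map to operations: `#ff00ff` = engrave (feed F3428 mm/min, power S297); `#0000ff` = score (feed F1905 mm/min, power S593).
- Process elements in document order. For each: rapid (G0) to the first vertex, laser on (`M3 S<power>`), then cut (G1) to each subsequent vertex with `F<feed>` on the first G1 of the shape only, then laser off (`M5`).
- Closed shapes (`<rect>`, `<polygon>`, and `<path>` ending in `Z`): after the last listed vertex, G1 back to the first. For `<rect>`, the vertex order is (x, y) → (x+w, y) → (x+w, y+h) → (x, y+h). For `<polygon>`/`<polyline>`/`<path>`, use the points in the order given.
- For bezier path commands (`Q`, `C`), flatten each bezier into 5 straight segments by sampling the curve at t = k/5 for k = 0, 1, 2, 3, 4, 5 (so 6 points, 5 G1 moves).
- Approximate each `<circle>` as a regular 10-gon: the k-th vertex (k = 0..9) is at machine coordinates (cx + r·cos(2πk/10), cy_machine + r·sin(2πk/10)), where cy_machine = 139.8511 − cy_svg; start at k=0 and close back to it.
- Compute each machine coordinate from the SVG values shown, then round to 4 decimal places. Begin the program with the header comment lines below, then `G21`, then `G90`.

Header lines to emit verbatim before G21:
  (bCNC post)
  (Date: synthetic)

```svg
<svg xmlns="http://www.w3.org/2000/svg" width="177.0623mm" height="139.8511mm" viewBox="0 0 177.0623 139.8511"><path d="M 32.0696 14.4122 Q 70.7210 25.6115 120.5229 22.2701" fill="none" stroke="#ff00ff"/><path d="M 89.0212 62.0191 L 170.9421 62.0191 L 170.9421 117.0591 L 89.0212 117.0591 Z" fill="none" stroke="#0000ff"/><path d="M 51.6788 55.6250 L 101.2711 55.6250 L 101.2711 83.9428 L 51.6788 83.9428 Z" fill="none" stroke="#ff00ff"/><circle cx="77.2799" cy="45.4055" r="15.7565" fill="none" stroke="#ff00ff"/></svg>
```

(bCNC post)
(Date: synthetic)
G21
G90
G0 X32.0696 Y125.4389
M3 S297
G1 X47.9762 Y121.5408 F3428
G1 X64.7748 Y118.8060
G1 X82.4655 Y117.2344
G1 X101.0482 Y116.8261
G1 X120.5229 Y117.5810
M5
G0 X89.0212 Y77.8320
M3 S593
G1 X170.9421 Y77.8320 F1905
G1 X170.9421 Y22.7920
G1 X89.0212 Y22.7920
G1 X89.0212 Y77.8320
M5
G0 X51.6788 Y84.2261
M3 S297
G1 X101.2711 Y84.2261 F3428
G1 X101.2711 Y55.9083
G1 X51.6788 Y55.9083
G1 X51.6788 Y84.2261
M5
G0 X93.0364 Y94.4456
M3 S297
G1 X90.0272 Y103.7070 F3428
G1 X82.1489 Y109.4309
G1 X72.4109 Y109.4309
G1 X64.5326 Y103.7070
G1 X61.5234 Y94.4456
G1 X64.5326 Y85.1842
G1 X72.4109 Y79.4603
G1 X82.1489 Y79.4603
G1 X90.0272 Y85.1842
G1 X93.0364 Y94.4456
M5

1 u = 1 mm; y_m = 139.8511 − y.

[1] `<path>` quadratic bezier, #ff00ff→engrave S297 F3428: (32.0696,125.4389) → (47.9762,121.5408) → (64.7748,118.8060) → (82.4655,117.2344) → (101.0482,116.8261) → (120.5229,117.5810)

[2] `<path>` rectangle, #0000ff→score S593 F1905: (89.0212,77.8320) → (170.9421,77.8320) → (170.9421,22.7920) → (89.0212,22.7920) → (89.0212,77.8320) (closed)

[3] `<path>` rectangle, #ff00ff→engrave S297 F3428: (51.6788,84.2261) → (101.2711,84.2261) → (101.2711,55.9083) → (51.6788,55.9083) → (51.6788,84.2261) (closed)

[4] `<circle>` circle, #ff00ff→engrave S297 F3428: (93.0364,94.4456) → (90.0272,103.7070) → (82.1489,109.4309) → (72.4109,109.4309) → (64.5326,103.7070) → (61.5234,94.4456) → (64.5326,85.1842) → (72.4109,79.4603) → (82.1489,79.4603) → (90.0272,85.1842) → (93.0364,94.4456) (closed)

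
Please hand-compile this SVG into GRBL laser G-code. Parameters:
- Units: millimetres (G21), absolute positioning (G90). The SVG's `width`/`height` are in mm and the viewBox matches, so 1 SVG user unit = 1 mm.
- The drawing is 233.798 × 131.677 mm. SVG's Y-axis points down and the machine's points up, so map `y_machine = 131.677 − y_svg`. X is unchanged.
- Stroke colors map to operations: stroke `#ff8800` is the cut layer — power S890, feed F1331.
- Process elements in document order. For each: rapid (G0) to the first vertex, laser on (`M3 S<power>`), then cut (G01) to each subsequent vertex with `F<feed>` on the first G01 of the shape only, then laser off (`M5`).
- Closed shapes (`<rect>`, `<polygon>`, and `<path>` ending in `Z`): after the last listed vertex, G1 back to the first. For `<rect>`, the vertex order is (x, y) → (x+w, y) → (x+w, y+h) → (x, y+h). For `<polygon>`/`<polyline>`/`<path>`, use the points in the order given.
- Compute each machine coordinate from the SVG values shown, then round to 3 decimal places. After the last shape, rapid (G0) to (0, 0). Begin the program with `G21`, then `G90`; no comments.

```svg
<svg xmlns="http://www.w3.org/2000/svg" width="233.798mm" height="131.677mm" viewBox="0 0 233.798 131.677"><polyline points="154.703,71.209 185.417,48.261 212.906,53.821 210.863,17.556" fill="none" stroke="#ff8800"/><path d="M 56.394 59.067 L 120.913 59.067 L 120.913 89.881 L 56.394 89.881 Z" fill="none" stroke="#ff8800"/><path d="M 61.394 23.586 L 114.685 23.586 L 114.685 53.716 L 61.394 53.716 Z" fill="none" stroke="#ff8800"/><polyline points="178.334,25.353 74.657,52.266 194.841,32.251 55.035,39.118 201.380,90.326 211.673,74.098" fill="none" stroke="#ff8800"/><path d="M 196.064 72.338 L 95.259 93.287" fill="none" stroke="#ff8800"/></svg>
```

G21
G90
G0 X154.703 Y60.468
M3 S890
G01 X185.417 Y83.416 F1331
G01 X212.906 Y77.856
G01 X210.863 Y114.121
M5
G0 X56.394 Y72.610
M3 S890
G01 X120.913 Y72.610 F1331
G01 X120.913 Y41.796
G01 X56.394 Y41.796
G01 X56.394 Y72.610
M5
G0 X61.394 Y108.091
M3 S890
G01 X114.685 Y108.091 F1331
G01 X114.685 Y77.961
G01 X61.394 Y77.961
G01 X61.394 Y108.091
M5
G0 X178.334 Y106.324
M3 S890
G01 X74.657 Y79.411 F1331
G01 X194.841 Y99.426
G01 X55.035 Y92.559
G01 X201.380 Y41.351
G01 X211.673 Y57.579
M5
G0 X196.064 Y59.339
M3 S890
G01 X95.259 Y38.390 F1331
M5
G0 X0.000 Y0.000

viewBox `0 0 233.798 131.677` with mm width/height → 1 unit = 1 mm. Flip: y_m = 131.677 − y_svg.

**Shape 1** — `<polyline>` open polyline, stroke `#ff8800` → cut (S890, F1331). Machine vertices: (154.703,60.468) → (185.417,83.416) → (212.906,77.856) → (210.863,114.121). Open path.

**Shape 2** — `<path>` rectangle, stroke `#ff8800` → cut (S890, F1331). Machine vertices: (56.394,72.610) → (120.913,72.610) → (120.913,41.796) → (56.394,41.796) → (56.394,72.610). Closed: final G1 returns to the first vertex.

**Shape 3** — `<path>` rectangle, stroke `#ff8800` → cut (S890, F1331). Machine vertices: (61.394,108.091) → (114.685,108.091) → (114.685,77.961) → (61.394,77.961) → (61.394,108.091). Closed: final G1 returns to the first vertex.

**Shape 4** — `<polyline>` open polyline, stroke `#ff8800` → cut (S890, F1331). Machine vertices: (178.334,106.324) → (74.657,79.411) → (194.841,99.426) → (55.035,92.559) → (201.380,41.351) → (211.673,57.579). Open path.

**Shape 5** — `<path>` line segment, stroke `#ff8800` → cut (S890, F1331). Machine vertices: (196.064,59.339) → (95.259,38.390). Open path.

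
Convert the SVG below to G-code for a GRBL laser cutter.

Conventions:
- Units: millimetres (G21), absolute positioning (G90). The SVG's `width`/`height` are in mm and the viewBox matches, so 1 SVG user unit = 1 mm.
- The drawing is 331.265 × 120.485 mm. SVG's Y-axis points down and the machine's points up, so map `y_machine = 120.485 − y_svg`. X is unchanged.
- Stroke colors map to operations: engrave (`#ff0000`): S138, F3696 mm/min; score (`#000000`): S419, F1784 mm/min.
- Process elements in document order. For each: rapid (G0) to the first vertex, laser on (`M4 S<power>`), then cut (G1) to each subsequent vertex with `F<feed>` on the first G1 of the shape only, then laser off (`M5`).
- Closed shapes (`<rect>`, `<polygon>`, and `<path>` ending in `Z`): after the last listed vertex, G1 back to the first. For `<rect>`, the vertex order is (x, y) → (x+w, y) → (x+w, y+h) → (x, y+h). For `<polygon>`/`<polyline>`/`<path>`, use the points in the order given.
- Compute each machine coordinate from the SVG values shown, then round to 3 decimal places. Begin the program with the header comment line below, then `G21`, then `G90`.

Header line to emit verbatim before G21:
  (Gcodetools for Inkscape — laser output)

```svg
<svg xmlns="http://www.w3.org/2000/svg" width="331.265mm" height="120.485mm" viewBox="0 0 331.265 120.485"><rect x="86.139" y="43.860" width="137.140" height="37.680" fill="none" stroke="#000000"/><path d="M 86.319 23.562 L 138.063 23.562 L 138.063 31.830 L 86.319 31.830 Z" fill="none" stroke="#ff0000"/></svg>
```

(Gcodetools for Inkscape — laser output)
G21
G90
G0 X86.139 Y76.625
M4 S419
G1 X223.279 Y76.625 F1784
G1 X223.279 Y38.945
G1 X86.139 Y38.945
G1 X86.139 Y76.625
M5
G0 X86.319 Y96.923
M4 S138
G1 X138.063 Y96.923 F3696
G1 X138.063 Y88.655
G1 X86.319 Y88.655
G1 X86.319 Y96.923
M5

1 u = 1 mm; y_m = 120.485 − y.

[1] `<rect>` rectangle, #000000→score S419 F1784: (86.139,76.625) → (223.279,76.625) → (223.279,38.945) → (86.139,38.945) → (86.139,76.625) (closed)

[2] `<path>` rectangle, #ff0000→engrave S138 F3696: (86.319,96.923) → (138.063,96.923) → (138.063,88.655) → (86.319,88.655) → (86.319,96.923) (closed)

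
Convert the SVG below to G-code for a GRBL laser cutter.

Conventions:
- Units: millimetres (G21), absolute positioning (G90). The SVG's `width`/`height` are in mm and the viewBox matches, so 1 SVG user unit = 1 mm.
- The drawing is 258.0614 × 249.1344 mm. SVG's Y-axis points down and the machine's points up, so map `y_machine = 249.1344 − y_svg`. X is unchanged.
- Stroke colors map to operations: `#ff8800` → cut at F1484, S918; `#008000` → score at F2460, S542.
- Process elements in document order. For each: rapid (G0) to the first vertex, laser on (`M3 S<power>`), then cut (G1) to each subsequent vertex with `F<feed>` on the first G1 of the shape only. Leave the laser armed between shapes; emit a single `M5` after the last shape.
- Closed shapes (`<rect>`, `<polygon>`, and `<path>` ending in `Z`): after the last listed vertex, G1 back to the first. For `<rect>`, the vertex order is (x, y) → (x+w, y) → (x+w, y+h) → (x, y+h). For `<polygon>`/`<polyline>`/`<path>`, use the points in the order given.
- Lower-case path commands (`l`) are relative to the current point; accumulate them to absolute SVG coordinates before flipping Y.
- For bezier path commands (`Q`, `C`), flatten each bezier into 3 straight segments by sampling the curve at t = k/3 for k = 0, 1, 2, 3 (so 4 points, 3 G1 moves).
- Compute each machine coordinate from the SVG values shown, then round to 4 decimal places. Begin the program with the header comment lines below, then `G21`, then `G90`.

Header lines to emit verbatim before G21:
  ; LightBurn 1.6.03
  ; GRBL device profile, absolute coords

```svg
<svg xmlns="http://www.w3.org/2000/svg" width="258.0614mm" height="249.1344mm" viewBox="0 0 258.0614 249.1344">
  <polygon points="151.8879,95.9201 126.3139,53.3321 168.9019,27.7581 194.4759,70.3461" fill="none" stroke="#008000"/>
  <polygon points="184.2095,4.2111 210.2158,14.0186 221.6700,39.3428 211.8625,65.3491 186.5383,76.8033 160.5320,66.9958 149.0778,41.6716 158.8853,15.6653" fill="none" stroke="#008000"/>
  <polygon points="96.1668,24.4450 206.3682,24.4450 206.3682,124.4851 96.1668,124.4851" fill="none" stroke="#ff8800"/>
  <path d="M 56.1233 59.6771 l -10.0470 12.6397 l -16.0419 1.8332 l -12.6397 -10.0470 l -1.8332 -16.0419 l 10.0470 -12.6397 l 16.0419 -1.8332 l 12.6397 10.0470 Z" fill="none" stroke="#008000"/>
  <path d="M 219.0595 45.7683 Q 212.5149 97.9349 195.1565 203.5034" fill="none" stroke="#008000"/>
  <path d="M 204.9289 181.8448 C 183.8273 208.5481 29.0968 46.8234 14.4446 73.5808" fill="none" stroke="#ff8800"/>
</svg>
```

; LightBurn 1.6.03
; GRBL device profile, absolute coords
G21
G90
G0 X151.8879 Y153.2143
M3 S542
G1 X126.3139 Y195.8023 F2460
G1 X168.9019 Y221.3763
G1 X194.4759 Y178.7883
G1 X151.8879 Y153.2143
G0 X184.2095 Y244.9233
M3 S542
G1 X210.2158 Y235.1158 F2460
G1 X221.6700 Y209.7916
G1 X211.8625 Y183.7853
G1 X186.5383 Y172.3311
G1 X160.5320 Y182.1386
G1 X149.0778 Y207.4628
G1 X158.8853 Y233.4691
G1 X184.2095 Y244.9233
G0 X96.1668 Y224.6894
M3 S918
G1 X206.3682 Y224.6894 F1484
G1 X206.3682 Y124.6493
G1 X96.1668 Y124.6493
G1 X96.1668 Y224.6894
G0 X56.1233 Y189.4573
M3 S542
G1 X46.0763 Y176.8176 F2460
G1 X30.0344 Y174.9844
G1 X17.3947 Y185.0314
G1 X15.5615 Y201.0733
G1 X25.6085 Y213.7130
G1 X41.6504 Y215.5462
G1 X54.2901 Y205.4992
G1 X56.1233 Y189.4573
G0 X219.0595 Y203.3661
M3 S542
G1 X213.4949 Y162.6548 F2460
G1 X205.5272 Y110.0765
G1 X195.1565 Y45.6310
G0 X204.9289 Y67.2896
M3 S918
G1 X149.4216 Y89.4360 F1484
G1 X65.6523 Y153.4433
G1 X14.4446 Y175.5536
M5

1 u = 1 mm; y_m = 249.1344 − y.

[1] `<polygon>` regular polygon, #008000→score S542 F2460: (151.8879,153.2143) → (126.3139,195.8023) → (168.9019,221.3763) → (194.4759,178.7883) → (151.8879,153.2143) (closed)

[2] `<polygon>` regular polygon, #008000→score S542 F2460: (184.2095,244.9233) → (210.2158,235.1158) → (221.6700,209.7916) → (211.8625,183.7853) → (186.5383,172.3311) → (160.5320,182.1386) → (149.0778,207.4628) → (158.8853,233.4691) → (184.2095,244.9233) (closed)

[3] `<polygon>` rectangle, #ff8800→cut S918 F1484: (96.1668,224.6894) → (206.3682,224.6894) → (206.3682,124.6493) → (96.1668,124.6493) → (96.1668,224.6894) (closed)

[4] `<path>` regular polygon, #008000→score S542 F2460: (56.1233,189.4573) → (46.0763,176.8176) → (30.0344,174.9844) → (17.3947,185.0314) → (15.5615,201.0733) → (25.6085,213.7130) → (41.6504,215.5462) → (54.2901,205.4992) → (56.1233,189.4573) (closed)

[5] `<path>` quadratic bezier, #008000→score S542 F2460: (219.0595,203.3661) → (213.4949,162.6548) → (205.5272,110.0765) → (195.1565,45.6310)

[6] `<path>` cubic bezier, #ff8800→cut S918 F1484: (204.9289,67.2896) → (149.4216,89.4360) → (65.6523,153.4433) → (14.4446,175.5536)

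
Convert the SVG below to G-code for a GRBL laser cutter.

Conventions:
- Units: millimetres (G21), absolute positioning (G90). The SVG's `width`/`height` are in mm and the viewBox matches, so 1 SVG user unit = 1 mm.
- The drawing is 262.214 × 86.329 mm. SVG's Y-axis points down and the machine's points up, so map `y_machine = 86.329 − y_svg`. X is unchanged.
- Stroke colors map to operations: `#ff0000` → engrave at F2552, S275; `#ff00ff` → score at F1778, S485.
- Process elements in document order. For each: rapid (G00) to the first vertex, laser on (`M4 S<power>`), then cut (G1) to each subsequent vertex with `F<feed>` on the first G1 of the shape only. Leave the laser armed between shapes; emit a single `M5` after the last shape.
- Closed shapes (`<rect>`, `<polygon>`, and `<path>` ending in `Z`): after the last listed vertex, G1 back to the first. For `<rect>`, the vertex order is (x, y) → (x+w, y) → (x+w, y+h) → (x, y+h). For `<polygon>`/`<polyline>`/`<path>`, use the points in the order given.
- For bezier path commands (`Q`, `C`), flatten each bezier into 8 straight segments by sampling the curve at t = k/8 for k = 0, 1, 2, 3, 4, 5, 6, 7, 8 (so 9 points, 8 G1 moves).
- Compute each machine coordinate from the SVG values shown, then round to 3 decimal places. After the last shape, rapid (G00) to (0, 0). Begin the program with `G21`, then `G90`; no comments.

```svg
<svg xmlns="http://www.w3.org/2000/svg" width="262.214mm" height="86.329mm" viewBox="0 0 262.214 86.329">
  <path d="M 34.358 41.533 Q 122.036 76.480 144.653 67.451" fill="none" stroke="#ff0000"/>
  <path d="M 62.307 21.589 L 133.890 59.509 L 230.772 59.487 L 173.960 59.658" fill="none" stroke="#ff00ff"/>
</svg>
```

G21
G90
G00 X34.358 Y44.796
M4 S275
G1 X55.261 Y36.746 F2552
G1 X74.131 Y30.071
G1 X90.967 Y24.770
G1 X105.771 Y20.843
G1 X118.541 Y18.290
G1 X129.278 Y17.112
G1 X137.982 Y17.308
G1 X144.653 Y18.878
G00 X62.307 Y64.740
M4 S485
G1 X133.890 Y26.820 F1778
G1 X230.772 Y26.842
G1 X173.960 Y26.671
M5
G00 X0.000 Y0.000

1 u = 1 mm; y_m = 86.329 − y.

[1] `<path>` quadratic bezier, #ff0000→engrave S275 F2552: (34.358,44.796) → (55.261,36.746) → (74.131,30.071) → (90.967,24.770) → (105.771,20.843) → (118.541,18.290) → (129.278,17.112) → (137.982,17.308) → (144.653,18.878)

[2] `<path>` open polyline, #ff00ff→score S485 F1778: (62.307,64.740) → (133.890,26.820) → (230.772,26.842) → (173.960,26.671)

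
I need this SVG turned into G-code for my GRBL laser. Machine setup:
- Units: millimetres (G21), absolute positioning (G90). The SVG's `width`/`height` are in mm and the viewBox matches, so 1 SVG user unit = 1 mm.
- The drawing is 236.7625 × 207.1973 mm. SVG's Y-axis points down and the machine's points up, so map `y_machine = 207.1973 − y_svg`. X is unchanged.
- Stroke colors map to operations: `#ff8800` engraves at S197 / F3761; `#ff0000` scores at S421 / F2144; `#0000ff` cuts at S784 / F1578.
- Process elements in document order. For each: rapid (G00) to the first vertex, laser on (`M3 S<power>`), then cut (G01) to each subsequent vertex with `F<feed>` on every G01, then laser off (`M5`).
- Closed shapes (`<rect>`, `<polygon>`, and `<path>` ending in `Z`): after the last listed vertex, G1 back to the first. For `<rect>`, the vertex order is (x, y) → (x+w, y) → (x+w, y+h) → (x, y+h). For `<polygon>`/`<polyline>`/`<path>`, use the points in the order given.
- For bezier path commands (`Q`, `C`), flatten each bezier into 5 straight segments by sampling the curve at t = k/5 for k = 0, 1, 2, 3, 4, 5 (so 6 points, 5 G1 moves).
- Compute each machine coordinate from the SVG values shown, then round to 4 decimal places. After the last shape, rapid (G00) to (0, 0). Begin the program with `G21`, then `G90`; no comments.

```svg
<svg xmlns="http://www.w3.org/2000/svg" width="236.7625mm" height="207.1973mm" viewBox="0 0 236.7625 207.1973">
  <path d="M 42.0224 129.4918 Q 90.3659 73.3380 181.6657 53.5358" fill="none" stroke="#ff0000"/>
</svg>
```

G21
G90
G00 X42.0224 Y77.7055
M3 S421
G01 X63.0781 Y98.7130 F2144
G01 X87.5702 Y116.8123 F2144
G01 X115.4989 Y132.0035 F2144
G01 X146.8640 Y144.2866 F2144
G01 X181.6657 Y153.6615 F2144
M5
G00 X0.0000 Y0.0000

1 u = 1 mm; y_m = 207.1973 − y.

[1] `<path>` quadratic bezier, #ff0000→score S421 F2144: (42.0224,77.7055) → (63.0781,98.7130) → (87.5702,116.8123) → (115.4989,132.0035) → (146.8640,144.2866) → (181.6657,153.6615)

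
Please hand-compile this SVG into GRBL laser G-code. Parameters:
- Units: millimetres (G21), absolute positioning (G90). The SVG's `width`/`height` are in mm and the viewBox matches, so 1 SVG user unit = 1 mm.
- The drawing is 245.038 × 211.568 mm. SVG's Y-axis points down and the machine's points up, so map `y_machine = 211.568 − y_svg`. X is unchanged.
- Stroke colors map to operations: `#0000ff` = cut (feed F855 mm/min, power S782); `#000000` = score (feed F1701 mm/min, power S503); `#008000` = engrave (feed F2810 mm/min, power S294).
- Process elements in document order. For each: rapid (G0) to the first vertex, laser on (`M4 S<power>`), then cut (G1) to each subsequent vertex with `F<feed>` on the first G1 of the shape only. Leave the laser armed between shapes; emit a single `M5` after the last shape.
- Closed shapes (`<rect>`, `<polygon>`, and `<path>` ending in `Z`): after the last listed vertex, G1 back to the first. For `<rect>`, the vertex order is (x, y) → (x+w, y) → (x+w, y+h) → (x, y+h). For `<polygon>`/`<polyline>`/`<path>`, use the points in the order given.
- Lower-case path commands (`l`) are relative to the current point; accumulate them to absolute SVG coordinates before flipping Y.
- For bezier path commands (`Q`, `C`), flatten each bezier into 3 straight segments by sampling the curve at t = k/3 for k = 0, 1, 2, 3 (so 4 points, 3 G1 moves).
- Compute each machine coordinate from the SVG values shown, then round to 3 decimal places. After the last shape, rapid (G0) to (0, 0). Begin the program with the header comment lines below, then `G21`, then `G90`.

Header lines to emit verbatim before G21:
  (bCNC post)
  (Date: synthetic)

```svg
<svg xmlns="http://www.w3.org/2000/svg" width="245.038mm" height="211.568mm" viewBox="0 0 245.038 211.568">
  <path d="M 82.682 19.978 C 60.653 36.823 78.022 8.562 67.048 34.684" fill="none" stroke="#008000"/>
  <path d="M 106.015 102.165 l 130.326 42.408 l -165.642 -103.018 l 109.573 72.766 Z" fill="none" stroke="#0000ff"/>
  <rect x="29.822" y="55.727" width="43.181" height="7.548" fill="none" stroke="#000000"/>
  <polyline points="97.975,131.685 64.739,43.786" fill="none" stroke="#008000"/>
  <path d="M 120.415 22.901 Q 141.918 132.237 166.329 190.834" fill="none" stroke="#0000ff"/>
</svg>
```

(bCNC post)
(Date: synthetic)
G21
G90
G0 X82.682 Y191.590
M4 S294
G1 X71.277 Y186.096 F2810
G1 X71.083 Y188.563
G1 X67.048 Y176.884
G0 X106.015 Y109.403
M4 S782
G1 X236.341 Y66.995 F855
G1 X70.699 Y170.013
G1 X180.272 Y97.247
G1 X106.015 Y109.403
G0 X29.822 Y155.841
M4 S503
G1 X73.003 Y155.841 F1701
G1 X73.003 Y148.293
G1 X29.822 Y148.293
G1 X29.822 Y155.841
G0 X97.975 Y79.883
M4 S294
G1 X64.739 Y167.782 F2810
G0 X120.415 Y188.667
M4 S782
G1 X135.073 Y121.414 F855
G1 X150.378 Y65.436
G1 X166.329 Y20.734
M5
G0 X0.000 Y0.000

1 u = 1 mm; y_m = 211.568 − y.

[1] `<path>` cubic bezier, #008000→engrave S294 F2810: (82.682,191.590) → (71.277,186.096) → (71.083,188.563) → (67.048,176.884)

[2] `<path>` closed polygon, #0000ff→cut S782 F855: (106.015,109.403) → (236.341,66.995) → (70.699,170.013) → (180.272,97.247) → (106.015,109.403) (closed)

[3] `<rect>` rectangle, #000000→score S503 F1701: (29.822,155.841) → (73.003,155.841) → (73.003,148.293) → (29.822,148.293) → (29.822,155.841) (closed)

[4] `<polyline>` line segment, #008000→engrave S294 F2810: (97.975,79.883) → (64.739,167.782)

[5] `<path>` quadratic bezier, #0000ff→cut S782 F855: (120.415,188.667) → (135.073,121.414) → (150.378,65.436) → (166.329,20.734)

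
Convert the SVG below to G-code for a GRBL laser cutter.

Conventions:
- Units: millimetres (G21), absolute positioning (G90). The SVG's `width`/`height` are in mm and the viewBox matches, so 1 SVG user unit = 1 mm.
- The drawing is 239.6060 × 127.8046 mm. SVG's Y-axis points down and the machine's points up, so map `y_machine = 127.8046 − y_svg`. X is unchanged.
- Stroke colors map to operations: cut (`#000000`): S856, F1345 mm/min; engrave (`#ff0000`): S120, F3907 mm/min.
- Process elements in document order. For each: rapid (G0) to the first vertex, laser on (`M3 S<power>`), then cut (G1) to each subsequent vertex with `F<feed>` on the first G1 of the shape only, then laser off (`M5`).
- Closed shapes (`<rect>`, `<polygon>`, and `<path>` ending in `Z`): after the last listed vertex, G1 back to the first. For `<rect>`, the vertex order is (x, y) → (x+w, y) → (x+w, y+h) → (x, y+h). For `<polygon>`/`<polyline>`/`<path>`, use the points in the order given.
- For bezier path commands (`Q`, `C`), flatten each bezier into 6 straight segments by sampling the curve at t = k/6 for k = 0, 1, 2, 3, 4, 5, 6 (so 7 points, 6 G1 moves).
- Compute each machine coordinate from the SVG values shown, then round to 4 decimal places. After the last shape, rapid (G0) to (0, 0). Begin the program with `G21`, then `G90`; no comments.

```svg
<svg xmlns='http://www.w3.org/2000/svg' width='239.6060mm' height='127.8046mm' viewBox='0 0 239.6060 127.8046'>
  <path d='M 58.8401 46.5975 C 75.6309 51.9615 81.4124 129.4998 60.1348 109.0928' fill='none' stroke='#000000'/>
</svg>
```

viewBox `0 0 239.6060 127.8046` with mm width/height → 1 unit = 1 mm. Flip: y_m = 127.8046 − y_svg.

**Shape 1** — `<path>` cubic bezier, stroke `#000000` → cut (S856, F1345). Control points (SVG): P0=(58.8401,46.5975), P1=(75.6309,51.9615), P2=(81.4124,129.4998), P3=(60.1348,109.0928); sampled at t=k/6. Machine vertices: (58.8401,81.2071) → (66.2438,73.2982) → (71.3667,58.0857) → (73.7631,40.2953) → (72.9871,24.6525) → (68.5930,15.8828) → (60.1348,18.7118). Open path.

G21
G90
G0 X58.8401 Y81.2071
M3 S856
G1 X66.2438 Y73.2982 F1345
G1 X71.3667 Y58.0857
G1 X73.7631 Y40.2953
G1 X72.9871 Y24.6525
G1 X68.5930 Y15.8828
G1 X60.1348 Y18.7118
M5
G0 X0.0000 Y0.0000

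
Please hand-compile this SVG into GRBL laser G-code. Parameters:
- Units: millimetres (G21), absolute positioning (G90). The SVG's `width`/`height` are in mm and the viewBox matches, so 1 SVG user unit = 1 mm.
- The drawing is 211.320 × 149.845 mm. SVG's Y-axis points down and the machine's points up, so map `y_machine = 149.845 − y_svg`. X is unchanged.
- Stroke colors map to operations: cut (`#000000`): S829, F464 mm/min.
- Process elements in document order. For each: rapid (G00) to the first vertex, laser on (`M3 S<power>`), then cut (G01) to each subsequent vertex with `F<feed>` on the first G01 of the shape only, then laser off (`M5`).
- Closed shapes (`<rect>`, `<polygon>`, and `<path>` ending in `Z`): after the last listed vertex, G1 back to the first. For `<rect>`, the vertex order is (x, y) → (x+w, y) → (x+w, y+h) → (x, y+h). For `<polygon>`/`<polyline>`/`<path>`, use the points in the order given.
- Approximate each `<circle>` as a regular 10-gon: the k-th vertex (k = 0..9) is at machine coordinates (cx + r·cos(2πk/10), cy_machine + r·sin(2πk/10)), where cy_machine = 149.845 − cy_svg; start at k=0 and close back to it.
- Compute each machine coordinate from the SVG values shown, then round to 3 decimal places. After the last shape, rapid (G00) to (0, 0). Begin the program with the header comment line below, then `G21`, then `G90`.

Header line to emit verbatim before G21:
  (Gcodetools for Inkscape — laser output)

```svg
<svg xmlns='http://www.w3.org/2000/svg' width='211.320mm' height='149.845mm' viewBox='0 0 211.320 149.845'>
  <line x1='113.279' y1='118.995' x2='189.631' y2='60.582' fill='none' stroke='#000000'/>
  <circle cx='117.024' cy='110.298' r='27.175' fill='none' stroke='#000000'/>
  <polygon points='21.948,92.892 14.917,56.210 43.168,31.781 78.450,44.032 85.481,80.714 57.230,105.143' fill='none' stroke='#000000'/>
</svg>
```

viewBox `0 0 211.320 149.845` with mm width/height → 1 unit = 1 mm. Flip: y_m = 149.845 − y_svg.

**Shape 1** — `<line>` line segment, stroke `#000000` → cut (S829, F464). Machine vertices: (113.279,30.850) → (189.631,89.263). Open path.

**Shape 2** — `<circle>` circle, stroke `#000000` → cut (S829, F464). Machine vertices: (144.199,39.547) → (139.009,55.520) → (125.422,65.392) → (108.626,65.392) → (95.039,55.520) → (89.849,39.547) → (95.039,23.574) → (108.626,13.702) → (125.422,13.702) → (139.009,23.574) → (144.199,39.547). Closed: final G1 returns to the first vertex.

**Shape 3** — `<polygon>` regular polygon, stroke `#000000` → cut (S829, F464). Machine vertices: (21.948,56.953) → (14.917,93.635) → (43.168,118.064) → (78.450,105.813) → (85.481,69.131) → (57.230,44.702) → (21.948,56.953). Closed: final G1 returns to the first vertex.

(Gcodetools for Inkscape — laser output)
G21
G90
G00 X113.279 Y30.850
M3 S829
G01 X189.631 Y89.263 F464
M5
G00 X144.199 Y39.547
M3 S829
G01 X139.009 Y55.520 F464
G01 X125.422 Y65.392
G01 X108.626 Y65.392
G01 X95.039 Y55.520
G01 X89.849 Y39.547
G01 X95.039 Y23.574
G01 X108.626 Y13.702
G01 X125.422 Y13.702
G01 X139.009 Y23.574
G01 X144.199 Y39.547
M5
G00 X21.948 Y56.953
M3 S829
G01 X14.917 Y93.635 F464
G01 X43.168 Y118.064
G01 X78.450 Y105.813
G01 X85.481 Y69.131
G01 X57.230 Y44.702
G01 X21.948 Y56.953
M5
G00 X0.000 Y0.000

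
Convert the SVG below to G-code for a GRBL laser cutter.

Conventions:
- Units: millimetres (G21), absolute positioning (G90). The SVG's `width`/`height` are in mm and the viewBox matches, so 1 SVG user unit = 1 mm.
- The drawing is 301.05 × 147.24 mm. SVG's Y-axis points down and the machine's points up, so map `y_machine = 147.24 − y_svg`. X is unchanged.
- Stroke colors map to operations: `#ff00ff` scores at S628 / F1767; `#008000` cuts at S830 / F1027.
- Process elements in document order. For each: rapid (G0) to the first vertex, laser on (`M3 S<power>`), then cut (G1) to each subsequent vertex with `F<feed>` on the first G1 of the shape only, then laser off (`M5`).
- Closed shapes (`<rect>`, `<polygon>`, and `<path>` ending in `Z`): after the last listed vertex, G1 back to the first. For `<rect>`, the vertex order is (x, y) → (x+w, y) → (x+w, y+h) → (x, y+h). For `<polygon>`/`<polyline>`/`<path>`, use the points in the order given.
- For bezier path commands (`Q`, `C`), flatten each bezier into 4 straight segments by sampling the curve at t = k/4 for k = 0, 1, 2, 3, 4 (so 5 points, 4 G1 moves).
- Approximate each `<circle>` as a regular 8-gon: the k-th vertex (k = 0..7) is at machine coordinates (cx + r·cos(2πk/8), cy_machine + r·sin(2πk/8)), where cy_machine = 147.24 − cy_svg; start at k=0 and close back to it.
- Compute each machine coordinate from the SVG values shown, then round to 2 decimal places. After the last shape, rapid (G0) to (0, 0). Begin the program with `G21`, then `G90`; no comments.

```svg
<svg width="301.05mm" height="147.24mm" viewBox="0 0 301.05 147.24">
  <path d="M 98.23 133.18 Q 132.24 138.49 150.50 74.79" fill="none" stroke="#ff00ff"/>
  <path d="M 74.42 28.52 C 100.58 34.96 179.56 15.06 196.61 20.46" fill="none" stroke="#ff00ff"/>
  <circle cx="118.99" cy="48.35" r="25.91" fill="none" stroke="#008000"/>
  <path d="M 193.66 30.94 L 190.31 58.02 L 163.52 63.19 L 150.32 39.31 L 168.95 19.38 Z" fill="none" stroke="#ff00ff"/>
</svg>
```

G21
G90
G0 X98.23 Y14.06
M3 S628
G1 X114.25 Y15.72 F1767
G1 X128.30 Y26.00
G1 X140.39 Y44.91
G1 X150.50 Y72.45
M5
G0 X74.42 Y118.72
M3 S628
G1 X102.15 Y118.02 F1767
G1 X138.93 Y122.36
G1 X174.00 Y126.89
G1 X196.61 Y126.78
M5
G0 X144.90 Y98.89
M3 S830
G1 X137.31 Y117.21 F1027
G1 X118.99 Y124.80
G1 X100.67 Y117.21
G1 X93.08 Y98.89
G1 X100.67 Y80.57
G1 X118.99 Y72.98
G1 X137.31 Y80.57
G1 X144.90 Y98.89
M5
G0 X193.66 Y116.30
M3 S628
G1 X190.31 Y89.22 F1767
G1 X163.52 Y84.05
G1 X150.32 Y107.93
G1 X168.95 Y127.86
G1 X193.66 Y116.30
M5
G0 X0.00 Y0.00

Since the viewBox matches the mm dimensions, user units are millimetres directly. The only transform is the Y-flip y_m = 147.24 − y_svg.

Shape 1 is a quadratic bezier drawn with `<path>`. Its stroke #ff00ff means score at S628, F1767. After flipping Y the toolpath is (98.23,14.06) → (114.25,15.72) → (128.30,26.00) → (140.39,44.91) → (150.50,72.45).

Shape 2 is a cubic bezier drawn with `<path>`. Its stroke #ff00ff means score at S628, F1767. After flipping Y the toolpath is (74.42,118.72) → (102.15,118.02) → (138.93,122.36) → (174.00,126.89) → (196.61,126.78).

Shape 3 is a circle drawn with `<circle>`. Its stroke #008000 means cut at S830, F1027. After flipping Y the toolpath is (144.90,98.89) → (137.31,117.21) → (118.99,124.80) → (100.67,117.21) → (93.08,98.89) → (100.67,80.57) → (118.99,72.98) → (137.31,80.57) → (144.90,98.89), returning to the start.

Shape 4 is a regular polygon drawn with `<path>`. Its stroke #ff00ff means score at S628, F1767. After flipping Y the toolpath is (193.66,116.30) → (190.31,89.22) → (163.52,84.05) → (150.32,107.93) → (168.95,127.86) → (193.66,116.30), returning to the start.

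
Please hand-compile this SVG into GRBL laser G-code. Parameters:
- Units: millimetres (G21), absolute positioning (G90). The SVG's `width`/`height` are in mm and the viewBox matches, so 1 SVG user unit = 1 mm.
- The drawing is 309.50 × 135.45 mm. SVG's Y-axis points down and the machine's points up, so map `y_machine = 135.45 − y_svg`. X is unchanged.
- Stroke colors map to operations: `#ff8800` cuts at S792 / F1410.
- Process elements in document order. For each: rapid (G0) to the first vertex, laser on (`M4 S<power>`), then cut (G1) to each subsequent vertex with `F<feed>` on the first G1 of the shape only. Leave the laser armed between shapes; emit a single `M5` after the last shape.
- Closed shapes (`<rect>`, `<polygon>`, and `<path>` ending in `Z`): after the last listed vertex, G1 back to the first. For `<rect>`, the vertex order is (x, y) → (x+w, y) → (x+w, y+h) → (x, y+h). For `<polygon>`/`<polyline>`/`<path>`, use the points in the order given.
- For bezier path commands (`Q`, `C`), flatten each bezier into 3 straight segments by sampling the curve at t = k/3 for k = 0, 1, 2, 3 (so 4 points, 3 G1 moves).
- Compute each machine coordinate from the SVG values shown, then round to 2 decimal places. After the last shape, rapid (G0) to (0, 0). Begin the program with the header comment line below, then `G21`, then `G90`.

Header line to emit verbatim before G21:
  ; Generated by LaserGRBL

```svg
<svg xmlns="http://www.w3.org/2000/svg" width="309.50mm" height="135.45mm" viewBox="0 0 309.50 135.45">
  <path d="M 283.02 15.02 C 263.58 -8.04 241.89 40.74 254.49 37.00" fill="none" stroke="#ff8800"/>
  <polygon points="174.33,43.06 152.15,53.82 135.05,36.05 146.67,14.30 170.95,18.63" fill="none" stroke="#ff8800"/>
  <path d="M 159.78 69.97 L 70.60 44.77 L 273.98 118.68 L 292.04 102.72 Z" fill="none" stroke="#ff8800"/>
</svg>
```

; Generated by LaserGRBL
G21
G90
G0 X283.02 Y120.43
M4 S792
G1 X264.18 Y124.15 F1410
G1 X251.97 Y107.61
G1 X254.49 Y98.45
G0 X174.33 Y92.39
M4 S792
G1 X152.15 Y81.63 F1410
G1 X135.05 Y99.40
G1 X146.67 Y121.15
G1 X170.95 Y116.82
G1 X174.33 Y92.39
G0 X159.78 Y65.48
M4 S792
G1 X70.60 Y90.68 F1410
G1 X273.98 Y16.77
G1 X292.04 Y32.73
G1 X159.78 Y65.48
M5
G0 X0.00 Y0.00

viewBox `0 0 309.50 135.45` with mm width/height → 1 unit = 1 mm. Flip: y_m = 135.45 − y_svg.

**Shape 1** — `<path>` cubic bezier, stroke `#ff8800` → cut (S792, F1410). Control points (SVG): P0=(283.02,15.02), P1=(263.58,-8.04), P2=(241.89,40.74), P3=(254.49,37.00); sampled at t=k/3. Machine vertices: (283.02,120.43) → (264.18,124.15) → (251.97,107.61) → (254.49,98.45). Open path.

**Shape 2** — `<polygon>` regular polygon, stroke `#ff8800` → cut (S792, F1410). Machine vertices: (174.33,92.39) → (152.15,81.63) → (135.05,99.40) → (146.67,121.15) → (170.95,116.82) → (174.33,92.39). Closed: final G1 returns to the first vertex.

**Shape 3** — `<path>` closed polygon, stroke `#ff8800` → cut (S792, F1410). Machine vertices: (159.78,65.48) → (70.60,90.68) → (273.98,16.77) → (292.04,32.73) → (159.78,65.48). Closed: final G1 returns to the first vertex.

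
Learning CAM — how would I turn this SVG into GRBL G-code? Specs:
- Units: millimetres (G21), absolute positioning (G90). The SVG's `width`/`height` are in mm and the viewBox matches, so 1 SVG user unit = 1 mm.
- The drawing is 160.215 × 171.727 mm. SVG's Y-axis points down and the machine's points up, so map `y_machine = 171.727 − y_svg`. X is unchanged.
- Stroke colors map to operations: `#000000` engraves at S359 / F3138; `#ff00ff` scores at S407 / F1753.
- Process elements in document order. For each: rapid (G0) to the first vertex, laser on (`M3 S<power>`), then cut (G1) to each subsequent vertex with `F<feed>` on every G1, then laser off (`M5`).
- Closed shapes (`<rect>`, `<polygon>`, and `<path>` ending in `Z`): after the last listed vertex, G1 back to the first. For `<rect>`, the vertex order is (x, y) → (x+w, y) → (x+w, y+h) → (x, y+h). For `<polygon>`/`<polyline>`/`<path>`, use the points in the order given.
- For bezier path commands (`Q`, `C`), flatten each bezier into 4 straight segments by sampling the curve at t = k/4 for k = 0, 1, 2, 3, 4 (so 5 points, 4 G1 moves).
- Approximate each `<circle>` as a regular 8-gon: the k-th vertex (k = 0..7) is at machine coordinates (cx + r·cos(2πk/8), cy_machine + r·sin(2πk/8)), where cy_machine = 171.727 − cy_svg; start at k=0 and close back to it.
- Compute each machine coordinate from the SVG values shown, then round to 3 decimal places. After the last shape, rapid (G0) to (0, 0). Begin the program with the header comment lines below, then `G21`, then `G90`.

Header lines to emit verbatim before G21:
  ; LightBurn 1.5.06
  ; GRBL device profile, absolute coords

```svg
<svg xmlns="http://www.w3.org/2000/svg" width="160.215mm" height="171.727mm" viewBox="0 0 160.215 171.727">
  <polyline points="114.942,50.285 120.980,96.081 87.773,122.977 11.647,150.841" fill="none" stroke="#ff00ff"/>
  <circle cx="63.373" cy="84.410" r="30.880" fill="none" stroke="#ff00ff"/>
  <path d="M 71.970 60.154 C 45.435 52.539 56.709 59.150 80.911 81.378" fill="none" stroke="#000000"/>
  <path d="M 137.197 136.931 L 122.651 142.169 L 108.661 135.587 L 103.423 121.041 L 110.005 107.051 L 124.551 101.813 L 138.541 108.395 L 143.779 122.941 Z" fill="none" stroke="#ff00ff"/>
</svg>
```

1 u = 1 mm; y_m = 171.727 − y.

[1] `<polyline>` open polyline, #ff00ff→score S407 F1753: (114.942,121.442) → (120.980,75.646) → (87.773,48.750) → (11.647,20.886)

[2] `<circle>` circle, #ff00ff→score S407 F1753: (94.253,87.317) → (85.208,109.152) → (63.373,118.197) → (41.538,109.152) → (32.493,87.317) → (41.538,65.482) → (63.373,56.437) → (85.208,65.482) → (94.253,87.317) (closed)

[3] `<path>` cubic bezier, #000000→engrave S359 F3138: (71.970,111.573) → (58.769,114.595) → (57.414,112.152) → (65.572,104.114) → (80.911,90.349)

[4] `<path>` regular polygon, #ff00ff→score S407 F1753: (137.197,34.796) → (122.651,29.558) → (108.661,36.140) → (103.423,50.686) → (110.005,64.676) → (124.551,69.914) → (138.541,63.332) → (143.779,48.786) → (137.197,34.796) (closed)

; LightBurn 1.5.06
; GRBL device profile, absolute coords
G21
G90
G0 X114.942 Y121.442
M3 S407
G1 X120.980 Y75.646 F1753
G1 X87.773 Y48.750 F1753
G1 X11.647 Y20.886 F1753
M5
G0 X94.253 Y87.317
M3 S407
G1 X85.208 Y109.152 F1753
G1 X63.373 Y118.197 F1753
G1 X41.538 Y109.152 F1753
G1 X32.493 Y87.317 F1753
G1 X41.538 Y65.482 F1753
G1 X63.373 Y56.437 F1753
G1 X85.208 Y65.482 F1753
G1 X94.253 Y87.317 F1753
M5
G0 X71.970 Y111.573
M3 S359
G1 X58.769 Y114.595 F3138
G1 X57.414 Y112.152 F3138
G1 X65.572 Y104.114 F3138
G1 X80.911 Y90.349 F3138
M5
G0 X137.197 Y34.796
M3 S407
G1 X122.651 Y29.558 F1753
G1 X108.661 Y36.140 F1753
G1 X103.423 Y50.686 F1753
G1 X110.005 Y64.676 F1753
G1 X124.551 Y69.914 F1753
G1 X138.541 Y63.332 F1753
G1 X143.779 Y48.786 F1753
G1 X137.197 Y34.796 F1753
M5
G0 X0.000 Y0.000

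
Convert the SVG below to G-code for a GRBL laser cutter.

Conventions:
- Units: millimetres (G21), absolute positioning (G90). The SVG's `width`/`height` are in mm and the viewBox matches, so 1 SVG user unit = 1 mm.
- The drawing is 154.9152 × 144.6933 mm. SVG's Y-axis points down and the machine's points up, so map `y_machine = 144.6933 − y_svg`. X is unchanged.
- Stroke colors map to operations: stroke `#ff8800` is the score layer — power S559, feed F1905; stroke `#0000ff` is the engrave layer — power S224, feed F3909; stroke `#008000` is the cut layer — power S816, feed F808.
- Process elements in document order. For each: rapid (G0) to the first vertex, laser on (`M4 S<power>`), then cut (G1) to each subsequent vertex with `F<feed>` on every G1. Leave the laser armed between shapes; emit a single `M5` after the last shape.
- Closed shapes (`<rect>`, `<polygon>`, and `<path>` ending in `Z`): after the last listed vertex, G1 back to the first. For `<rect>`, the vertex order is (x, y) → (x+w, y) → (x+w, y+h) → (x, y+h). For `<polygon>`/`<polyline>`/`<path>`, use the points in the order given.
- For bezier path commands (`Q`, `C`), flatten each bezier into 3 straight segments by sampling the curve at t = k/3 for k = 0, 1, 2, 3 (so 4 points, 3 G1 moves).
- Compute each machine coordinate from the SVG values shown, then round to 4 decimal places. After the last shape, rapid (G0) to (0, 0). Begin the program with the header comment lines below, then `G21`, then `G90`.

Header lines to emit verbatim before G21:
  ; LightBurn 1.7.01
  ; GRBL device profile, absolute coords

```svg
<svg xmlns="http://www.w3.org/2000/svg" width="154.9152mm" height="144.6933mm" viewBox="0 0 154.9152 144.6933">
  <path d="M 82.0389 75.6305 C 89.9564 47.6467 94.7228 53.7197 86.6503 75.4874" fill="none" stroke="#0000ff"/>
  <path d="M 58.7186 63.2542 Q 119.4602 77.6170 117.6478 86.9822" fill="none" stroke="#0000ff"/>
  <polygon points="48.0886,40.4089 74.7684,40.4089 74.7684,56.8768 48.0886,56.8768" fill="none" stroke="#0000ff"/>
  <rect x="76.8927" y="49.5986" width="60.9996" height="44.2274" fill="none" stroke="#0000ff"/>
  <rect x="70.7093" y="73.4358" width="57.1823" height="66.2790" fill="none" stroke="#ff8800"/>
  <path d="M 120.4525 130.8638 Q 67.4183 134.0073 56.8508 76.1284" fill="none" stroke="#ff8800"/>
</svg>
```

; LightBurn 1.7.01
; GRBL device profile, absolute coords
G21
G90
G0 X82.0389 Y69.0628
M4 S224
G1 X88.5472 Y86.3744 F3909
G1 X90.8020 Y85.0620 F3909
G1 X86.6503 Y69.2059 F3909
G0 X58.7186 Y81.4391
M4 S224
G1 X92.2626 Y72.4192 F3909
G1 X111.9056 Y64.5099 F3909
G1 X117.6478 Y57.7111 F3909
G0 X48.0886 Y104.2844
M4 S224
G1 X74.7684 Y104.2844 F3909
G1 X74.7684 Y87.8165 F3909
G1 X48.0886 Y87.8165 F3909
G1 X48.0886 Y104.2844 F3909
G0 X76.8927 Y95.0947
M4 S224
G1 X137.8923 Y95.0947 F3909
G1 X137.8923 Y50.8673 F3909
G1 X76.8927 Y50.8673 F3909
G1 X76.8927 Y95.0947 F3909
G0 X70.7093 Y71.2575
M4 S559
G1 X127.8916 Y71.2575 F1905
G1 X127.8916 Y4.9785 F1905
G1 X70.7093 Y4.9785 F1905
G1 X70.7093 Y71.2575 F1905
G0 X120.4525 Y13.8295
M4 S559
G1 X89.8149 Y18.5141 F1905
G1 X68.6143 Y36.7592 F1905
G1 X56.8508 Y68.5649 F1905
M5
G0 X0.0000 Y0.0000

Since the viewBox matches the mm dimensions, user units are millimetres directly. The only transform is the Y-flip y_m = 144.6933 − y_svg.

Shape 1 is a cubic bezier drawn with `<path>`. Its stroke #0000ff means engrave at S224, F3909. After flipping Y the toolpath is (82.0389,69.0628) → (88.5472,86.3744) → (90.8020,85.0620) → (86.6503,69.2059).

Shape 2 is a quadratic bezier drawn with `<path>`. Its stroke #0000ff means engrave at S224, F3909. After flipping Y the toolpath is (58.7186,81.4391) → (92.2626,72.4192) → (111.9056,64.5099) → (117.6478,57.7111).

Shape 3 is a rectangle drawn with `<polygon>`. Its stroke #0000ff means engrave at S224, F3909. After flipping Y the toolpath is (48.0886,104.2844) → (74.7684,104.2844) → (74.7684,87.8165) → (48.0886,87.8165) → (48.0886,104.2844), returning to the start.

Shape 4 is a rectangle drawn with `<rect>`. Its stroke #0000ff means engrave at S224, F3909. After flipping Y the toolpath is (76.8927,95.0947) → (137.8923,95.0947) → (137.8923,50.8673) → (76.8927,50.8673) → (76.8927,95.0947), returning to the start.

Shape 5 is a rectangle drawn with `<rect>`. Its stroke #ff8800 means score at S559, F1905. After flipping Y the toolpath is (70.7093,71.2575) → (127.8916,71.2575) → (127.8916,4.9785) → (70.7093,4.9785) → (70.7093,71.2575), returning to the start.

Shape 6 is a quadratic bezier drawn with `<path>`. Its stroke #ff8800 means score at S559, F1905. After flipping Y the toolpath is (120.4525,13.8295) → (89.8149,18.5141) → (68.6143,36.7592) → (56.8508,68.5649).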